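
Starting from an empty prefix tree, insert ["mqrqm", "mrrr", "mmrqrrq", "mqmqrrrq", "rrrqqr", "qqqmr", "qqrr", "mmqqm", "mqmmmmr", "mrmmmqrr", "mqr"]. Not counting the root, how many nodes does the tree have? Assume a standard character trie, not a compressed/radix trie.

Insert word by word; a character creates a node only if that edge doesn't already exist:
  "mqrqm" → 5 new (m, q, r, q, m)
  "mrrr" → prefix "m" already present; 3 new (r, r, r)
  "mmrqrrq" → prefix "m" already present; 6 new (m, r, q, r, r, q)
  "mqmqrrrq" → prefix "mq" already present; 6 new (m, q, r, r, r, q)
  "rrrqqr" → 6 new (r, r, r, q, q, r)
  "qqqmr" → 5 new (q, q, q, m, r)
  "qqrr" → prefix "qq" already present; 2 new (r, r)
  "mmqqm" → prefix "mm" already present; 3 new (q, q, m)
  "mqmmmmr" → prefix "mqm" already present; 4 new (m, m, m, r)
  "mrmmmqrr" → prefix "mr" already present; 6 new (m, m, m, q, r, r)
  "mqr" → prefix "mqr" already present; 0 new (none)
Total nodes = 5 + 3 + 6 + 6 + 6 + 5 + 2 + 3 + 4 + 6 + 0 = 46

46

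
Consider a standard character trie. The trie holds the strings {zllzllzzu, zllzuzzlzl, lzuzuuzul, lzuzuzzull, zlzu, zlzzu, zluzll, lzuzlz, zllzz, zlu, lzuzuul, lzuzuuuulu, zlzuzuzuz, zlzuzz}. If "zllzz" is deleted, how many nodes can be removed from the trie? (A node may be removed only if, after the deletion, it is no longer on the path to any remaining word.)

1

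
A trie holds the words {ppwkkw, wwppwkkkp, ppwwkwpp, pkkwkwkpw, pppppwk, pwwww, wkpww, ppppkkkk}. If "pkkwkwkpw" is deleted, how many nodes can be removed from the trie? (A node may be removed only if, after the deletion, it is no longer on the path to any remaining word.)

8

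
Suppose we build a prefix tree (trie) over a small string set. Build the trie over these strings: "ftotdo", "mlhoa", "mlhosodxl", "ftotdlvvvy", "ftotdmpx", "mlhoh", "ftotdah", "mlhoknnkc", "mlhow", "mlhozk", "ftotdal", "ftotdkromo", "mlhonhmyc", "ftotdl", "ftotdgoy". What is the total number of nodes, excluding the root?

Trace insertions, counting only characters that open a new branch:
  "ftotdo" → 6 new (f, t, o, t, d, o)
  "mlhoa" → 5 new (m, l, h, o, a)
  "mlhosodxl" → prefix "mlho" already present; 5 new (s, o, d, x, l)
  "ftotdlvvvy" → prefix "ftotd" already present; 5 new (l, v, v, v, y)
  "ftotdmpx" → prefix "ftotd" already present; 3 new (m, p, x)
  "mlhoh" → prefix "mlho" already present; 1 new (h)
  "ftotdah" → prefix "ftotd" already present; 2 new (a, h)
  "mlhoknnkc" → prefix "mlho" already present; 5 new (k, n, n, k, c)
  "mlhow" → prefix "mlho" already present; 1 new (w)
  "mlhozk" → prefix "mlho" already present; 2 new (z, k)
  "ftotdal" → prefix "ftotda" already present; 1 new (l)
  "ftotdkromo" → prefix "ftotd" already present; 5 new (k, r, o, m, o)
  "mlhonhmyc" → prefix "mlho" already present; 5 new (n, h, m, y, c)
  "ftotdl" → prefix "ftotdl" already present; 0 new (none)
  "ftotdgoy" → prefix "ftotd" already present; 3 new (g, o, y)
Total nodes = 6 + 5 + 5 + 5 + 3 + 1 + 2 + 5 + 1 + 2 + 1 + 5 + 5 + 0 + 3 = 49

49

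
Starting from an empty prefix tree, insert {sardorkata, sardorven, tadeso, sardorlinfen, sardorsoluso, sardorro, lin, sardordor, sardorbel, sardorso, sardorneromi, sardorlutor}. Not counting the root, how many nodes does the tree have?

52

Count nodes per top-level branch (shared prefixes stored once):
  'l'-branch (lin): 3 nodes
  's'-branch (sardorbel, sardordor, sardorkata, sardorlinfen, sardorlutor, sardorneromi, sardorro, sardorso, sardorsoluso, sardorven): 43 nodes
  't'-branch (tadeso): 6 nodes
Sum: 52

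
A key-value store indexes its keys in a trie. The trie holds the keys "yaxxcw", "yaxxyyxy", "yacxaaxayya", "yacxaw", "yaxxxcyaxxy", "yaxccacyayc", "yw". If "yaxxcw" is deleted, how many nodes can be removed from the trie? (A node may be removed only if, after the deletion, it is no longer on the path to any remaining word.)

2

Walk "yaxxcw" from the leaf back toward the root, removing each node that no remaining word uses.
The suffix "cw" (2 nodes) is used only by "yaxxcw"; the node for "yaxx" still has the child "y", so pruning stops there.
Nodes removed: 2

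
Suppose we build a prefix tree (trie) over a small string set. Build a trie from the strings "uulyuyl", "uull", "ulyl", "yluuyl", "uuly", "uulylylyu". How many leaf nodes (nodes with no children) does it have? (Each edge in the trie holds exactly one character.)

Leaves are exactly the stored words that no other stored word extends.
Those words: "ulyl", "uull", "uulylylyu", "uulyuyl", "yluuyl"
Leaf count: 5

5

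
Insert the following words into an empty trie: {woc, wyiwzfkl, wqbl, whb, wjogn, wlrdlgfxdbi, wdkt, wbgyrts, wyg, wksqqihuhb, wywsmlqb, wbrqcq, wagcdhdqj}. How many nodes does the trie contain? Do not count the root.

66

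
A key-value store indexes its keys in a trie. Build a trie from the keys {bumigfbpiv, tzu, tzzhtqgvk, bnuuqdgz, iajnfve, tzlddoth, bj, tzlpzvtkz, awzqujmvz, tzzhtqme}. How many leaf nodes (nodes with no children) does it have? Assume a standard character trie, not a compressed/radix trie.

10

Leaves are exactly the stored words that no other stored word extends.
Those words: "awzqujmvz", "bj", "bnuuqdgz", "bumigfbpiv", "iajnfve", "tzlddoth", "tzlpzvtkz", "tzu", "tzzhtqgvk", "tzzhtqme"
Leaf count: 10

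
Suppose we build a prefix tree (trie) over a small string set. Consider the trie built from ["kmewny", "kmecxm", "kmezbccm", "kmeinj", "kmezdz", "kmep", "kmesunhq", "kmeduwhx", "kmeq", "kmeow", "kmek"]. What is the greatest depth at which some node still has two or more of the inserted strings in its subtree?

4

Look for the deepest trie node that still has at least two words in its subtree.
"kmezbccm" and "kmezdz" agree on "kmez" (4 characters) before diverging; nothing deeper is shared.
Longest shared-prefix length: 4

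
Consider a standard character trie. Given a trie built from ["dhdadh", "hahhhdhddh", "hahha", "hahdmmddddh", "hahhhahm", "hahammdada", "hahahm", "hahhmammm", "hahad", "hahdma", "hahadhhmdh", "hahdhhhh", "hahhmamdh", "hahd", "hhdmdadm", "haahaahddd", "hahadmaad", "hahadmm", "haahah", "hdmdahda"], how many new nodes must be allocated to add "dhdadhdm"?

2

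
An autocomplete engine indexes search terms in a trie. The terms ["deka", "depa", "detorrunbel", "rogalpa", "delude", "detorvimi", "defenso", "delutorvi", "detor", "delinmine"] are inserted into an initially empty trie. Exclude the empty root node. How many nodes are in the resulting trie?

Count nodes per top-level branch (shared prefixes stored once):
  'd'-branch (defenso, deka, delinmine, delude, delutorvi, depa, detor, detorrunbel, detorvimi): 39 nodes
  'r'-branch (rogalpa): 7 nodes
Sum: 46

46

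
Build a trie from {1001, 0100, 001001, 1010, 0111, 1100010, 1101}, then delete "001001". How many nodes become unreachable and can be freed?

5

After clearing the end-marker at "001001", prune upward until reaching a node still needed by another word.
The suffix "01001" (5 nodes) is used only by "001001"; the node for "0" still has the child "1", so pruning stops there.
Nodes removed: 5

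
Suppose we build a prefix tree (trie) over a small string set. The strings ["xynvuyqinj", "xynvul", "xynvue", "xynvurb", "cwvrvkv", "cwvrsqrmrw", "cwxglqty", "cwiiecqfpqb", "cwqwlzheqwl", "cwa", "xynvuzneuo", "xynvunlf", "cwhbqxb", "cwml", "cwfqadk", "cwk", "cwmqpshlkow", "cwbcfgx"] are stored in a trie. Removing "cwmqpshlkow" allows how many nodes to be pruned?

8

After clearing the end-marker at "cwmqpshlkow", prune upward until reaching a node still needed by another word.
The suffix "qpshlkow" (8 nodes) is used only by "cwmqpshlkow"; the node for "cwm" still has the child "l", so pruning stops there.
Nodes removed: 8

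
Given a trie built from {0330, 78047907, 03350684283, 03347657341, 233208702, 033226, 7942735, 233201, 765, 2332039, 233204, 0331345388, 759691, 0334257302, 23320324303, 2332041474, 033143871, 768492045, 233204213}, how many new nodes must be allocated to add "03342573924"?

3

Walking "03342573924" from the root, the first 8 characters ("03342573") follow existing edges; "9" is the first miss.
New nodes needed: |"03342573924"| − 8 = 11 − 8 = 3.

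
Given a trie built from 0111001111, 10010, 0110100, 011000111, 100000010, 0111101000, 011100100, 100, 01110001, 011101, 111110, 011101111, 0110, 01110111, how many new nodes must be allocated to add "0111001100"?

The longest prefix of "0111001100" already in the trie is "01110011" (length 8).
So 10 − 8 = 2 new nodes.

2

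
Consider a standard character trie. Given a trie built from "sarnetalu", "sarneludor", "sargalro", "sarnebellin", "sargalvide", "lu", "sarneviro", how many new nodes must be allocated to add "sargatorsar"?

Walking "sargatorsar" from the root, the first 5 characters ("sarga") follow existing edges; "t" is the first miss.
Each of the 6 remaining characters creates one node.

6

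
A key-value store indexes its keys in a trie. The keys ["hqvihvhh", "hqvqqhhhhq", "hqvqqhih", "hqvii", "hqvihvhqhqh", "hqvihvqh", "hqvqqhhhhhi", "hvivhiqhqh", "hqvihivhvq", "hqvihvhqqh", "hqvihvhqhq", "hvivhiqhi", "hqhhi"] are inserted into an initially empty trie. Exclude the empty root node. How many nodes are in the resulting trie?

Insert word by word; a character creates a node only if that edge doesn't already exist:
  "hqvihvhh" → 8 new (h, q, v, i, h, v, h, h)
  "hqvqqhhhhq" → prefix "hqv" already present; 7 new (q, q, h, h, h, h, q)
  "hqvqqhih" → prefix "hqvqqh" already present; 2 new (i, h)
  "hqvii" → prefix "hqvi" already present; 1 new (i)
  "hqvihvhqhqh" → prefix "hqvihvh" already present; 4 new (q, h, q, h)
  "hqvihvqh" → prefix "hqvihv" already present; 2 new (q, h)
  "hqvqqhhhhhi" → prefix "hqvqqhhhh" already present; 2 new (h, i)
  "hvivhiqhqh" → prefix "h" already present; 9 new (v, i, v, h, i, q, h, q, h)
  "hqvihivhvq" → prefix "hqvih" already present; 5 new (i, v, h, v, q)
  "hqvihvhqqh" → prefix "hqvihvhq" already present; 2 new (q, h)
  "hqvihvhqhq" → prefix "hqvihvhqhq" already present; 0 new (none)
  "hvivhiqhi" → prefix "hvivhiqh" already present; 1 new (i)
  "hqhhi" → prefix "hq" already present; 3 new (h, h, i)
Total nodes = 8 + 7 + 2 + 1 + 4 + 2 + 2 + 9 + 5 + 2 + 0 + 1 + 3 = 46

46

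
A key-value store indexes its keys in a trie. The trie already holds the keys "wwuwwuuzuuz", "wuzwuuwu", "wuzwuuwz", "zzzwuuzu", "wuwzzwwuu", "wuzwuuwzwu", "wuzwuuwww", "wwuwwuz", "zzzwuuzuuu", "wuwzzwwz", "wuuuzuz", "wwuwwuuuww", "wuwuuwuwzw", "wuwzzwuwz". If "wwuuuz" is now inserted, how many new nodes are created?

"wwu" is already a path in the trie; the remaining "uuz" must be added.
So 6 − 3 = 3 new nodes.

3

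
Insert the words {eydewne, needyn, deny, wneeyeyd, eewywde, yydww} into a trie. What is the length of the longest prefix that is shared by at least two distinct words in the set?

1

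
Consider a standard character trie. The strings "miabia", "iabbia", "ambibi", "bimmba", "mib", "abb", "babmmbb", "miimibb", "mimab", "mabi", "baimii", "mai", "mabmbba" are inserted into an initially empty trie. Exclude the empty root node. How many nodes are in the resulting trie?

Count nodes per top-level branch (shared prefixes stored once):
  'a'-branch (abb, ambibi): 8 nodes
  'b'-branch (babmmbb, baimii, bimmba): 16 nodes
  'i'-branch (iabbia): 6 nodes
  'm'-branch (mabi, mabmbba, mai, miabia, mib, miimibb, mimab): 23 nodes
Sum: 53

53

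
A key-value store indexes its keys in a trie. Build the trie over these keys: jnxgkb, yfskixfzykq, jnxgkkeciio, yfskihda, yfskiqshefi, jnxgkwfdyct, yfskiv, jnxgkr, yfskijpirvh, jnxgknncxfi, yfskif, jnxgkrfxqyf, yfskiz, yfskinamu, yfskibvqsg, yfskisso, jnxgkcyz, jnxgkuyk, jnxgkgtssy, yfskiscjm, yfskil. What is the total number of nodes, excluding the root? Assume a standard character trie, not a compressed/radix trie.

Count nodes per top-level branch (shared prefixes stored once):
  'j'-branch (jnxgkb, jnxgkcyz, jnxgkgtssy, jnxgkkeciio, jnxgknncxfi, jnxgkr, jnxgkrfxqyf, jnxgkuyk, jnxgkwfdyct): 41 nodes
  'y'-branch (yfskibvqsg, yfskif, yfskihda, yfskijpirvh, yfskil, yfskinamu, yfskiqshefi, yfskiscjm, yfskisso, yfskiv, yfskixfzykq, yfskiz): 45 nodes
Sum: 86

86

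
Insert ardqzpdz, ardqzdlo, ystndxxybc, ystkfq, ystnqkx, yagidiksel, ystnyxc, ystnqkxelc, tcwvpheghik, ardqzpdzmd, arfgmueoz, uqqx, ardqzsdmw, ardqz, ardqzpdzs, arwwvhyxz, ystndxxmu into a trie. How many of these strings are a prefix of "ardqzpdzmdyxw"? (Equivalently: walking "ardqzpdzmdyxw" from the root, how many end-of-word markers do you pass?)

3

Walk "ardqzpdzmdyxw" from the root; an end-of-word marker is hit whenever a stored word is a prefix of "ardqzpdzmdyxw".
Prefixes of the query that are stored words: "ardqz", "ardqzpdz", "ardqzpdzmd"
Count: 3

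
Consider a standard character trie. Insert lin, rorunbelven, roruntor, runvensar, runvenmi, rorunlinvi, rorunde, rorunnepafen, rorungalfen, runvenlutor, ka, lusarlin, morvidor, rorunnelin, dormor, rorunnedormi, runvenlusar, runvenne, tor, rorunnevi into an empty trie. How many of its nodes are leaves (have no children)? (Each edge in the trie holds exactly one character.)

20

A leaf is a node with no children — equivalently, the end of a word that is not a proper prefix of any other stored word.
Those words: "dormor", "ka", "lin", "lusarlin", "morvidor", "rorunbelven", "rorunde", "rorungalfen", "rorunlinvi", "rorunnedormi", "rorunnelin", "rorunnepafen", "rorunnevi", "roruntor", "runvenlusar", "runvenlutor", "runvenmi", "runvenne", "runvensar", "tor"
Leaf count: 20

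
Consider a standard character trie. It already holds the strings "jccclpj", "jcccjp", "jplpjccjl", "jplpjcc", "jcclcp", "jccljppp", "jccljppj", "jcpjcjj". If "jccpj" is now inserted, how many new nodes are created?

"jcc" is already a path in the trie; the remaining "pj" must be added.
So 5 − 3 = 2 new nodes.

2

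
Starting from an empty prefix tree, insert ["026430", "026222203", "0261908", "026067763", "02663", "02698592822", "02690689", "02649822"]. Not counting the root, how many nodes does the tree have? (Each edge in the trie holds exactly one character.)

40

Trace insertions, counting only characters that open a new branch:
  "026430" → 6 new (0, 2, 6, 4, 3, 0)
  "026222203" → prefix "026" already present; 6 new (2, 2, 2, 2, 0, 3)
  "0261908" → prefix "026" already present; 4 new (1, 9, 0, 8)
  "026067763" → prefix "026" already present; 6 new (0, 6, 7, 7, 6, 3)
  "02663" → prefix "026" already present; 2 new (6, 3)
  "02698592822" → prefix "026" already present; 8 new (9, 8, 5, 9, 2, 8, 2, 2)
  "02690689" → prefix "0269" already present; 4 new (0, 6, 8, 9)
  "02649822" → prefix "0264" already present; 4 new (9, 8, 2, 2)
Total nodes = 6 + 6 + 4 + 6 + 2 + 8 + 4 + 4 = 40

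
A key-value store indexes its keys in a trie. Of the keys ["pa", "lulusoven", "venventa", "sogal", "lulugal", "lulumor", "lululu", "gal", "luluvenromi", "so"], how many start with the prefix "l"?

5

Traverse to the node for "l", then collect every word in that subtree.
Words under "l": lulugal, lululu, lulumor, lulusoven, luluvenromi
Count: 5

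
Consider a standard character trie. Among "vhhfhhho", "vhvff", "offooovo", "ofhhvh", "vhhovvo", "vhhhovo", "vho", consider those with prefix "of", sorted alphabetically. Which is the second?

Filter for "of…" and sort: "offooovo", "ofhhvh"
Position 2: ofhhvh

ofhhvh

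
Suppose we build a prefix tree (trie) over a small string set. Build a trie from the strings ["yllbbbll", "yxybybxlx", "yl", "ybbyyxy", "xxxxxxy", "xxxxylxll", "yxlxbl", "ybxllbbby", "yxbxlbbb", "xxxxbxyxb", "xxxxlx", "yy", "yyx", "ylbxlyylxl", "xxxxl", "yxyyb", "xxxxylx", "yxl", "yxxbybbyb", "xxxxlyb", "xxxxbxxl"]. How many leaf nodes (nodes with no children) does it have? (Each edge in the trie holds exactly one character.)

16

A leaf is a node with no children — equivalently, the end of a word that is not a proper prefix of any other stored word.
Those words: "xxxxbxxl", "xxxxbxyxb", "xxxxlx", "xxxxlyb", "xxxxxxy", "xxxxylxll", "ybbyyxy", "ybxllbbby", "ylbxlyylxl", "yllbbbll", "yxbxlbbb", "yxlxbl", "yxxbybbyb", "yxybybxlx", "yxyyb", "yyx"
Leaf count: 16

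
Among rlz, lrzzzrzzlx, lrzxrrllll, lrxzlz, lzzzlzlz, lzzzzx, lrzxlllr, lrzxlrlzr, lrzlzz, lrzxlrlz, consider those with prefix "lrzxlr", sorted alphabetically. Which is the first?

Filter for "lrzxlr…" and sort: "lrzxlrlz", "lrzxlrlzr"
The 1st is lrzxlrlz.

lrzxlrlz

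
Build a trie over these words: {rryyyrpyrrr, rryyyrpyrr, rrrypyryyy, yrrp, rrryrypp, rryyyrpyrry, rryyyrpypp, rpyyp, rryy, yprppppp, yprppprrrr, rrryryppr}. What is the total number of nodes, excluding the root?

Count nodes per top-level branch (shared prefixes stored once):
  'r'-branch (rpyyp, rrrypyryyy, rrryrypp, rrryryppr, rryy, rryyyrpypp, rryyyrpyrr, rryyyrpyrrr, rryyyrpyrry): 31 nodes
  'y'-branch (yprppppp, yprppprrrr, yrrp): 15 nodes
Sum: 46

46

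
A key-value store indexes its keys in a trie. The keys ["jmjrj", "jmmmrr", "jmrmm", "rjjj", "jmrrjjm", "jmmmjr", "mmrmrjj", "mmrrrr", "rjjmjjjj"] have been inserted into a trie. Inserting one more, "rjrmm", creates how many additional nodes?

3

The longest prefix of "rjrmm" already in the trie is "rj" (length 2).
Each of the 3 remaining characters creates one node.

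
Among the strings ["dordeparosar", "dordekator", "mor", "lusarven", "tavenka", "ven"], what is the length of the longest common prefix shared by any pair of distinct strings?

The deepest shared node is where two words last agree before diverging.
e.g. "dordekator" and "dordeparosar" share the prefix "dorde" of length 5; no pair shares a longer one.
Longest shared-prefix length: 5

5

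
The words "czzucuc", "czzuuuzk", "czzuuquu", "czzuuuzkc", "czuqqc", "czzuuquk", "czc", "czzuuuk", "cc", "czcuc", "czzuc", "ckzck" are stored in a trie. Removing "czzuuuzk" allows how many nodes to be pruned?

A node on "czzuuuzk"'s path can go only if nothing else ends at it or branches off below it.
Every node on "czzuuuzk" is still needed (e.g. by "czzuuuzkc"), so nothing is freed.
Nodes removed: 0

0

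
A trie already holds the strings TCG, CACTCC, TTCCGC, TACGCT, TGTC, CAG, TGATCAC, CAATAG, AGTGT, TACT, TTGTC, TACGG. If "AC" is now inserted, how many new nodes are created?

Walking "AC" from the root, the first 1 characters ("A") follow existing edges; "C" is the first miss.
Each of the 1 remaining characters creates one node.

1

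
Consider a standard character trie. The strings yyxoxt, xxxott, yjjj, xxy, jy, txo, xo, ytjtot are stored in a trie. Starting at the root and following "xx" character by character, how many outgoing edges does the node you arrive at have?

2

The children of the "xx" node are the distinct next characters among strings starting with "xx".
Distinct next characters after "xx": x, y.
That node has 2 child edges.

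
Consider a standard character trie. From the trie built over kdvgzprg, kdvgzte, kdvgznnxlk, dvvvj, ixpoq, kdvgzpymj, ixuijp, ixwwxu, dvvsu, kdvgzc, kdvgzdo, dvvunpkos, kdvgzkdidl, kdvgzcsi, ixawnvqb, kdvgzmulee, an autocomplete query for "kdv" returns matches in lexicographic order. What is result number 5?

Words with prefix "kdv", in lexicographic order: "kdvgzc", "kdvgzcsi", "kdvgzdo", "kdvgzkdidl", "kdvgzmulee", "kdvgznnxlk", "kdvgzprg", "kdvgzpymj", "kdvgzte"
Position 5: kdvgzmulee

kdvgzmulee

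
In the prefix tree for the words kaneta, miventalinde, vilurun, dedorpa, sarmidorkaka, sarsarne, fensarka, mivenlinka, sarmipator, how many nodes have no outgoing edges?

A leaf is a node with no children — equivalently, the end of a word that is not a proper prefix of any other stored word.
Those words: "dedorpa", "fensarka", "kaneta", "mivenlinka", "miventalinde", "sarmidorkaka", "sarmipator", "sarsarne", "vilurun"
Leaf count: 9

9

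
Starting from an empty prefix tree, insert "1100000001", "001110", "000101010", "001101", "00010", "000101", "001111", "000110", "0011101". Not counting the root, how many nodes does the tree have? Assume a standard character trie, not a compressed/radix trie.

29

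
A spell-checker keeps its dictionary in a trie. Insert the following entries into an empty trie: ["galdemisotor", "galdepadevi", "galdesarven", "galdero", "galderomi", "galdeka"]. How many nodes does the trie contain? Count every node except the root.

30

Insert word by word; a character creates a node only if that edge doesn't already exist:
  "galdemisotor" → 12 new (g, a, l, d, e, m, i, s, o, t, o, r)
  "galdepadevi" → prefix "galde" already present; 6 new (p, a, d, e, v, i)
  "galdesarven" → prefix "galde" already present; 6 new (s, a, r, v, e, n)
  "galdero" → prefix "galde" already present; 2 new (r, o)
  "galderomi" → prefix "galdero" already present; 2 new (m, i)
  "galdeka" → prefix "galde" already present; 2 new (k, a)
Total nodes = 12 + 6 + 6 + 2 + 2 + 2 = 30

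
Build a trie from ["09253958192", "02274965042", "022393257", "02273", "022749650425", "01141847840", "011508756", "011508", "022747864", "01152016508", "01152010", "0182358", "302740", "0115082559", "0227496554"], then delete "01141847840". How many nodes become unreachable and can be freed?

After clearing the end-marker at "01141847840", prune upward until reaching a node still needed by another word.
The suffix "41847840" (8 nodes) is used only by "01141847840"; the node for "011" still has the child "5", so pruning stops there.
Nodes removed: 8

8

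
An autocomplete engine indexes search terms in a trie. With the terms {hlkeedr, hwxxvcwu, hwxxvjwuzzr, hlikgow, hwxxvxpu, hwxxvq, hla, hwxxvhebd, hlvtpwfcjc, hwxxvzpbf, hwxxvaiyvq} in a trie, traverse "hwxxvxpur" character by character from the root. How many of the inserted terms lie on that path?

1

Walk "hwxxvxpur" from the root; an end-of-word marker is hit whenever a stored word is a prefix of "hwxxvxpur".
Prefixes of the query that are stored words: "hwxxvxpu"
Count: 1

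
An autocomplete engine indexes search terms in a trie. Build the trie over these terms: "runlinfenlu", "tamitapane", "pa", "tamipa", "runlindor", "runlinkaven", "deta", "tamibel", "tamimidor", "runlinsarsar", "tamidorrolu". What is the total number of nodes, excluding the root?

Insert word by word; a character creates a node only if that edge doesn't already exist:
  "runlinfenlu" → 11 new (r, u, n, l, i, n, f, e, n, l, u)
  "tamitapane" → 10 new (t, a, m, i, t, a, p, a, n, e)
  "pa" → 2 new (p, a)
  "tamipa" → prefix "tami" already present; 2 new (p, a)
  "runlindor" → prefix "runlin" already present; 3 new (d, o, r)
  "runlinkaven" → prefix "runlin" already present; 5 new (k, a, v, e, n)
  "deta" → 4 new (d, e, t, a)
  "tamibel" → prefix "tami" already present; 3 new (b, e, l)
  "tamimidor" → prefix "tami" already present; 5 new (m, i, d, o, r)
  "runlinsarsar" → prefix "runlin" already present; 6 new (s, a, r, s, a, r)
  "tamidorrolu" → prefix "tami" already present; 7 new (d, o, r, r, o, l, u)
Total nodes = 11 + 10 + 2 + 2 + 3 + 5 + 4 + 3 + 5 + 6 + 7 = 58

58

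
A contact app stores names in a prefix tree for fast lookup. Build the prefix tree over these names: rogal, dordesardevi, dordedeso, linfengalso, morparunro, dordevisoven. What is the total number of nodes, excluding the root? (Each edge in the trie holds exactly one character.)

Insert word by word; a character creates a node only if that edge doesn't already exist:
  "rogal" → 5 new (r, o, g, a, l)
  "dordesardevi" → 12 new (d, o, r, d, e, s, a, r, d, e, v, i)
  "dordedeso" → prefix "dorde" already present; 4 new (d, e, s, o)
  "linfengalso" → 11 new (l, i, n, f, e, n, g, a, l, s, o)
  "morparunro" → 10 new (m, o, r, p, a, r, u, n, r, o)
  "dordevisoven" → prefix "dorde" already present; 7 new (v, i, s, o, v, e, n)
Total nodes = 5 + 12 + 4 + 11 + 10 + 7 = 49

49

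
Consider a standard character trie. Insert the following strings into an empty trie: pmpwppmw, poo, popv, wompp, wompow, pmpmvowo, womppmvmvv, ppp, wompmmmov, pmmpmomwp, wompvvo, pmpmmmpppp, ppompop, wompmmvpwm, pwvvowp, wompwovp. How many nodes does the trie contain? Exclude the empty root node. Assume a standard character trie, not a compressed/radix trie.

Trace insertions, counting only characters that open a new branch:
  "pmpwppmw" → 8 new (p, m, p, w, p, p, m, w)
  "poo" → prefix "p" already present; 2 new (o, o)
  "popv" → prefix "po" already present; 2 new (p, v)
  "wompp" → 5 new (w, o, m, p, p)
  "wompow" → prefix "womp" already present; 2 new (o, w)
  "pmpmvowo" → prefix "pmp" already present; 5 new (m, v, o, w, o)
  "womppmvmvv" → prefix "wompp" already present; 5 new (m, v, m, v, v)
  "ppp" → prefix "p" already present; 2 new (p, p)
  "wompmmmov" → prefix "womp" already present; 5 new (m, m, m, o, v)
  "pmmpmomwp" → prefix "pm" already present; 7 new (m, p, m, o, m, w, p)
  "wompvvo" → prefix "womp" already present; 3 new (v, v, o)
  "pmpmmmpppp" → prefix "pmpm" already present; 6 new (m, m, p, p, p, p)
  "ppompop" → prefix "pp" already present; 5 new (o, m, p, o, p)
  "wompmmvpwm" → prefix "wompmm" already present; 4 new (v, p, w, m)
  "pwvvowp" → prefix "p" already present; 6 new (w, v, v, o, w, p)
  "wompwovp" → prefix "womp" already present; 4 new (w, o, v, p)
Total nodes = 8 + 2 + 2 + 5 + 2 + 5 + 5 + 2 + 5 + 7 + 3 + 6 + 5 + 4 + 6 + 4 = 71

71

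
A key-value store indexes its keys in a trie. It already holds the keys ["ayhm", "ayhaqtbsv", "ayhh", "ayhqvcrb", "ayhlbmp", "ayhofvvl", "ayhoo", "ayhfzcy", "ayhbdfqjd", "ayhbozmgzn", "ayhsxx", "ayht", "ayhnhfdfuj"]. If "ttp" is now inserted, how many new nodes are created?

No existing word starts with "t", so every character of "ttp" needs a new node.
3 − 0 = 3 new nodes.

3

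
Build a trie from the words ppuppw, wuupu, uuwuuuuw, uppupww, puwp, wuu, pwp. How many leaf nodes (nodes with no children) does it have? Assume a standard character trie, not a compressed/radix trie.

6

A leaf is a node with no children — equivalently, the end of a word that is not a proper prefix of any other stored word.
Those words: "ppuppw", "puwp", "pwp", "uppupww", "uuwuuuuw", "wuupu"
Leaf count: 6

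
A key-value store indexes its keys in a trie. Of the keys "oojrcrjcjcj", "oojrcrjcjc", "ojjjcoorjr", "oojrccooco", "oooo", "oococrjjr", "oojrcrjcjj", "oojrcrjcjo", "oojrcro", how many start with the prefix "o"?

9

Walk to "o"; the words in its subtree are exactly those with that prefix.
Matches: "ojjjcoorjr", "oococrjjr", "oojrccooco", "oojrcrjcjc", "oojrcrjcjcj", "oojrcrjcjj", "oojrcrjcjo", "oojrcro", "oooo"
Count: 9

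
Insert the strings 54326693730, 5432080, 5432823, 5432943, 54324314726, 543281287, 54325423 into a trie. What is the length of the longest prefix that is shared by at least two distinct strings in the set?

5

The deepest shared node is where two words last agree before diverging.
"543281287" and "5432823" agree on "54328" (5 characters) before diverging; nothing deeper is shared.
Longest shared-prefix length: 5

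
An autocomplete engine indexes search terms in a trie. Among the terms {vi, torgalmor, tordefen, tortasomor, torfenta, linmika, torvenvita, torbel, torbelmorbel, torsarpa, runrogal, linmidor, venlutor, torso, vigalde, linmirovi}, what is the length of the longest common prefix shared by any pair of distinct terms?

Equivalently: take the maximum, over all pairs, of their longest common prefix length.
e.g. "torbel" and "torbelmorbel" share the prefix "torbel" of length 6; no pair shares a longer one.
Longest shared-prefix length: 6

6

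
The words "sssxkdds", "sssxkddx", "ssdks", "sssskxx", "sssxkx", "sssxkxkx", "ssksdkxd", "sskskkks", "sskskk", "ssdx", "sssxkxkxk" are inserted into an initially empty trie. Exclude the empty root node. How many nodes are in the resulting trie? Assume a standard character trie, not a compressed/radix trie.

31

For each word, the new-node count is its length minus the longest prefix already in the trie:
  "sssxkdds" → 8 new (s, s, s, x, k, d, d, s)
  "sssxkddx" → prefix "sssxkdd" already present; 1 new (x)
  "ssdks" → prefix "ss" already present; 3 new (d, k, s)
  "sssskxx" → prefix "sss" already present; 4 new (s, k, x, x)
  "sssxkx" → prefix "sssxk" already present; 1 new (x)
  "sssxkxkx" → prefix "sssxkx" already present; 2 new (k, x)
  "ssksdkxd" → prefix "ss" already present; 6 new (k, s, d, k, x, d)
  "sskskkks" → prefix "ssks" already present; 4 new (k, k, k, s)
  "sskskk" → prefix "sskskk" already present; 0 new (none)
  "ssdx" → prefix "ssd" already present; 1 new (x)
  "sssxkxkxk" → prefix "sssxkxkx" already present; 1 new (k)
Total nodes = 8 + 1 + 3 + 4 + 1 + 2 + 6 + 4 + 0 + 1 + 1 = 31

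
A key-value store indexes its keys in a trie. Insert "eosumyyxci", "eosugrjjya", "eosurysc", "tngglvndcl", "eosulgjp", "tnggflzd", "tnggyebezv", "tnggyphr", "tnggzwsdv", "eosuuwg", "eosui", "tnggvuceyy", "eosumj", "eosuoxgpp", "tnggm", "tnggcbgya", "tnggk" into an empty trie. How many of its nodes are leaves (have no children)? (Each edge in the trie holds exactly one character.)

17

A leaf is a node with no children — equivalently, the end of a word that is not a proper prefix of any other stored word.
Those words: "eosugrjjya", "eosui", "eosulgjp", "eosumj", "eosumyyxci", "eosuoxgpp", "eosurysc", "eosuuwg", "tnggcbgya", "tnggflzd", "tnggk", "tngglvndcl", "tnggm", "tnggvuceyy", "tnggyebezv", "tnggyphr", "tnggzwsdv"
Leaf count: 17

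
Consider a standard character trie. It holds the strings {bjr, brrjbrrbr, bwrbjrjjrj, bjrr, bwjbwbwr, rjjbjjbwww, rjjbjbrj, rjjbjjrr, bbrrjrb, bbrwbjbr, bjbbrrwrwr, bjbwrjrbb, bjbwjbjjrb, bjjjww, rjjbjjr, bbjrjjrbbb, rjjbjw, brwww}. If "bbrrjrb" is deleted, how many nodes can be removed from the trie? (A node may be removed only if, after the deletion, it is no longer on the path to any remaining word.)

4

After clearing the end-marker at "bbrrjrb", prune upward until reaching a node still needed by another word.
The suffix "rjrb" (4 nodes) is used only by "bbrrjrb"; the node for "bbr" still has the child "w", so pruning stops there.
Nodes removed: 4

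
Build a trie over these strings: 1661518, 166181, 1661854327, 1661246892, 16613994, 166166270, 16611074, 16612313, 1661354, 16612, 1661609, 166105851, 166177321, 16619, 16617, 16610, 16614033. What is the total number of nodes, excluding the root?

55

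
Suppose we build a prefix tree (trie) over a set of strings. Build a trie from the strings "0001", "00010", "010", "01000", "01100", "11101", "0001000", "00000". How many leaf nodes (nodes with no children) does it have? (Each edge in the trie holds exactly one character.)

Leaves are exactly the stored words that no other stored word extends.
Those words: "00000", "0001000", "01000", "01100", "11101"
Leaf count: 5

5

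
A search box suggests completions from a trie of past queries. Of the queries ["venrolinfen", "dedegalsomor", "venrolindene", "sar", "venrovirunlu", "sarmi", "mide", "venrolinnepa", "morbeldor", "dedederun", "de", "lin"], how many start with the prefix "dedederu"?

1

Walk to "dedederu"; the words in its subtree are exactly those with that prefix.
Words under "dedederu": dedederun
Count: 1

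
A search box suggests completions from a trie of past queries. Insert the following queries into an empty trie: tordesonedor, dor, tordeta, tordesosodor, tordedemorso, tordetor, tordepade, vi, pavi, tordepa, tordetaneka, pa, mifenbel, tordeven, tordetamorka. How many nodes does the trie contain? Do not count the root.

Insert word by word; a character creates a node only if that edge doesn't already exist:
  "tordesonedor" → 12 new (t, o, r, d, e, s, o, n, e, d, o, r)
  "dor" → 3 new (d, o, r)
  "tordeta" → prefix "torde" already present; 2 new (t, a)
  "tordesosodor" → prefix "tordeso" already present; 5 new (s, o, d, o, r)
  "tordedemorso" → prefix "torde" already present; 7 new (d, e, m, o, r, s, o)
  "tordetor" → prefix "tordet" already present; 2 new (o, r)
  "tordepade" → prefix "torde" already present; 4 new (p, a, d, e)
  "vi" → 2 new (v, i)
  "pavi" → 4 new (p, a, v, i)
  "tordepa" → prefix "tordepa" already present; 0 new (none)
  "tordetaneka" → prefix "tordeta" already present; 4 new (n, e, k, a)
  "pa" → prefix "pa" already present; 0 new (none)
  "mifenbel" → 8 new (m, i, f, e, n, b, e, l)
  "tordeven" → prefix "torde" already present; 3 new (v, e, n)
  "tordetamorka" → prefix "tordeta" already present; 5 new (m, o, r, k, a)
Total nodes = 12 + 3 + 2 + 5 + 7 + 2 + 4 + 2 + 4 + 0 + 4 + 0 + 8 + 3 + 5 = 61

61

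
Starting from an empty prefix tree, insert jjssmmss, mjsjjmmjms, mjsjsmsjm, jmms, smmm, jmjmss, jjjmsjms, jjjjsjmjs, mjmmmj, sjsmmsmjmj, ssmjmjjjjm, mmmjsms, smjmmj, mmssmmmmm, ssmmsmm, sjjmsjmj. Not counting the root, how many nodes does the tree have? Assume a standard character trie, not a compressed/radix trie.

Trace insertions, counting only characters that open a new branch:
  "jjssmmss" → 8 new (j, j, s, s, m, m, s, s)
  "mjsjjmmjms" → 10 new (m, j, s, j, j, m, m, j, m, s)
  "mjsjsmsjm" → prefix "mjsj" already present; 5 new (s, m, s, j, m)
  "jmms" → prefix "j" already present; 3 new (m, m, s)
  "smmm" → 4 new (s, m, m, m)
  "jmjmss" → prefix "jm" already present; 4 new (j, m, s, s)
  "jjjmsjms" → prefix "jj" already present; 6 new (j, m, s, j, m, s)
  "jjjjsjmjs" → prefix "jjj" already present; 6 new (j, s, j, m, j, s)
  "mjmmmj" → prefix "mj" already present; 4 new (m, m, m, j)
  "sjsmmsmjmj" → prefix "s" already present; 9 new (j, s, m, m, s, m, j, m, j)
  "ssmjmjjjjm" → prefix "s" already present; 9 new (s, m, j, m, j, j, j, j, m)
  "mmmjsms" → prefix "m" already present; 6 new (m, m, j, s, m, s)
  "smjmmj" → prefix "sm" already present; 4 new (j, m, m, j)
  "mmssmmmmm" → prefix "mm" already present; 7 new (s, s, m, m, m, m, m)
  "ssmmsmm" → prefix "ssm" already present; 4 new (m, s, m, m)
  "sjjmsjmj" → prefix "sj" already present; 6 new (j, m, s, j, m, j)
Total nodes = 8 + 10 + 5 + 3 + 4 + 4 + 6 + 6 + 4 + 9 + 9 + 6 + 4 + 7 + 4 + 6 = 95

95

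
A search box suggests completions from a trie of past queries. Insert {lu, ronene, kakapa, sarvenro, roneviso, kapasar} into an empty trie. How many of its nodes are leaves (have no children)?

6

A leaf is a node with no children — equivalently, the end of a word that is not a proper prefix of any other stored word.
Those words: "kakapa", "kapasar", "lu", "ronene", "roneviso", "sarvenro"
Leaf count: 6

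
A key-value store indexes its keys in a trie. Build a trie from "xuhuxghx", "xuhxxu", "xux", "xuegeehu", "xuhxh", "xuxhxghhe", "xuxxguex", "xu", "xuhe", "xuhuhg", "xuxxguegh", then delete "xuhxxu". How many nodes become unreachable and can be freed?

2

After clearing the end-marker at "xuhxxu", prune upward until reaching a node still needed by another word.
The suffix "xu" (2 nodes) is used only by "xuhxxu"; the node for "xuhx" still has the child "h", so pruning stops there.
Nodes removed: 2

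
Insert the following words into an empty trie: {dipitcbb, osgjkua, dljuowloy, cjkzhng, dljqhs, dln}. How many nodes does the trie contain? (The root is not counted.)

Trace insertions, counting only characters that open a new branch:
  "dipitcbb" → 8 new (d, i, p, i, t, c, b, b)
  "osgjkua" → 7 new (o, s, g, j, k, u, a)
  "dljuowloy" → prefix "d" already present; 8 new (l, j, u, o, w, l, o, y)
  "cjkzhng" → 7 new (c, j, k, z, h, n, g)
  "dljqhs" → prefix "dlj" already present; 3 new (q, h, s)
  "dln" → prefix "dl" already present; 1 new (n)
Total nodes = 8 + 7 + 8 + 7 + 3 + 1 = 34

34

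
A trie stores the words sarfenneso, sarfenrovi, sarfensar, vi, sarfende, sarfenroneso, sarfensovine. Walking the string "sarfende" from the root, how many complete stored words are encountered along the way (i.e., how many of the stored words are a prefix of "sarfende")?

Check each prefix of "sarfende" against the stored set — each match is an end-marker on the path.
Prefixes of the query that are stored words: "sarfende"
Count: 1

1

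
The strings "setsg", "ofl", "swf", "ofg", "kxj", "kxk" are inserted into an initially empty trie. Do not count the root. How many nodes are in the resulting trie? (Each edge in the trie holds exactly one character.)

For each word, the new-node count is its length minus the longest prefix already in the trie:
  "setsg" → 5 new (s, e, t, s, g)
  "ofl" → 3 new (o, f, l)
  "swf" → prefix "s" already present; 2 new (w, f)
  "ofg" → prefix "of" already present; 1 new (g)
  "kxj" → 3 new (k, x, j)
  "kxk" → prefix "kx" already present; 1 new (k)
Total nodes = 5 + 3 + 2 + 1 + 3 + 1 = 15

15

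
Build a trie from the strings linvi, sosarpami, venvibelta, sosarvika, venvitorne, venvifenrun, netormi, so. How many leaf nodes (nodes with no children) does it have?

Leaves are exactly the stored words that no other stored word extends.
Those words: "linvi", "netormi", "sosarpami", "sosarvika", "venvibelta", "venvifenrun", "venvitorne"
Leaf count: 7

7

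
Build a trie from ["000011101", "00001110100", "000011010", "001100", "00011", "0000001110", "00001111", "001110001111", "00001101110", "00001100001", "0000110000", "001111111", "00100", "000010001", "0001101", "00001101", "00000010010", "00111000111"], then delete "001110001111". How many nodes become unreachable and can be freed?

1

After clearing the end-marker at "001110001111", prune upward until reaching a node still needed by another word.
The suffix "1" (1 node) is used only by "001110001111"; "00111000111" is itself a stored word, so pruning stops there.
Nodes removed: 1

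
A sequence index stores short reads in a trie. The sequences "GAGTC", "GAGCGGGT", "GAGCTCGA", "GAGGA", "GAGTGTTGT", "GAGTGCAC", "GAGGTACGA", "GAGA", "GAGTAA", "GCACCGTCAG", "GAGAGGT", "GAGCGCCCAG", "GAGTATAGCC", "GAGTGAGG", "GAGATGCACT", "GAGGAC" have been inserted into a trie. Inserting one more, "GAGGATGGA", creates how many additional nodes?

4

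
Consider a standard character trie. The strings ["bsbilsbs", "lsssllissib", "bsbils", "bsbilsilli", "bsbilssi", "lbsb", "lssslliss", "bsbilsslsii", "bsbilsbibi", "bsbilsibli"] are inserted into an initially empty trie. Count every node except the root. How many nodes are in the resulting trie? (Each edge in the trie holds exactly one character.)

Trie structure (* marks end of a word):
(root)
├─ b
│  └─ s
│     └─ b
│        └─ i
│           └─ l
│              └─ s *
│                 ├─ b
│                 │  ├─ i
│                 │  │  └─ b
│                 │  │     └─ i *
│                 │  └─ s *
│                 ├─ i
│                 │  ├─ b
│                 │  │  └─ l
│                 │  │     └─ i *
│                 │  └─ l
│                 │     └─ l
│                 │        └─ i *
│                 └─ s
│                    ├─ i *
│                    └─ l
│                       └─ s
│                          └─ i
│                             └─ i *
└─ l
   ├─ b
   │  └─ s
   │     └─ b *
   └─ s
      └─ s
         └─ s
            └─ l
               └─ l
                  └─ i
                     └─ s
                        └─ s *
                           └─ i
                              └─ b *
Counting every labelled node above: 38.

38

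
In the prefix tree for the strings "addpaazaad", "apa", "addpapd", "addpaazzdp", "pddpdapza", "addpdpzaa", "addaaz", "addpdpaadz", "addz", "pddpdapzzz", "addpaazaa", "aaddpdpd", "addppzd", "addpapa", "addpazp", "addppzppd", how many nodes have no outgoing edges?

Leaves are exactly the stored words that no other stored word extends.
Those words: "aaddpdpd", "addaaz", "addpaazaad", "addpaazzdp", "addpapa", "addpapd", "addpazp", "addpdpaadz", "addpdpzaa", "addppzd", "addppzppd", "addz", "apa", "pddpdapza", "pddpdapzzz"
Leaf count: 15

15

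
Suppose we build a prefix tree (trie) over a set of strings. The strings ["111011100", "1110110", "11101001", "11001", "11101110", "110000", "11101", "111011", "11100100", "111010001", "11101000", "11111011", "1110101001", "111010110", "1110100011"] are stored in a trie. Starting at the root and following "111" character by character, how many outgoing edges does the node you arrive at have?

2

The children of the "111" node are the distinct next characters among strings starting with "111".
Distinct next characters after "111": 0, 1.
That node has 2 child edges.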